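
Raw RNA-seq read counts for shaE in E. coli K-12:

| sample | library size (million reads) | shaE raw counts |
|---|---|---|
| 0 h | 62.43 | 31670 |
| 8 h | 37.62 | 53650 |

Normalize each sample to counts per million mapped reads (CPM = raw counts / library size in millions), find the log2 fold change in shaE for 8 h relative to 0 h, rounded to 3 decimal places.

1.491

CPM(0 h) = 31670 / 62.43 = 507.2882
CPM(8 h) = 53650 / 37.62 = 1426.1031
Fold change = 1426.1031 / 507.2882 = 2.81123
log2(2.81123) = 1.4912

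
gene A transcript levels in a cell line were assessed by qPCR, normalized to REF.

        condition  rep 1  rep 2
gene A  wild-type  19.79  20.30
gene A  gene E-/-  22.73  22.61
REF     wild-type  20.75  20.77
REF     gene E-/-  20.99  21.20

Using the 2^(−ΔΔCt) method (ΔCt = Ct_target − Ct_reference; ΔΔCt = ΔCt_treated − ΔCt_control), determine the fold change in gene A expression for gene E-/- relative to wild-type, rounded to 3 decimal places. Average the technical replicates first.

Mean Ct: gene A wild-type 20.045; gene A gene E-/- 22.670; REF wild-type 20.760; REF gene E-/- 21.095
ΔCt(wild-type) = 20.045 − 20.760 = -0.715
ΔCt(gene E-/-) = 22.670 − 21.095 = 1.575
ΔΔCt = 1.575 − (-0.715) = 2.290
Fold change = 2^(−2.290) = 0.2045

0.204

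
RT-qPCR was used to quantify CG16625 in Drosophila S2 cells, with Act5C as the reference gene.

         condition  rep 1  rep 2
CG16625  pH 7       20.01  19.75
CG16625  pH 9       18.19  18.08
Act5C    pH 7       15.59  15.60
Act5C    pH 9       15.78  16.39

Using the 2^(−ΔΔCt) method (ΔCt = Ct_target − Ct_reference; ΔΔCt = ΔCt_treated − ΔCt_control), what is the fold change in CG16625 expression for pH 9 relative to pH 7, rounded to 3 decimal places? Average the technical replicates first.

Mean Ct: CG16625 pH 7 19.880; CG16625 pH 9 18.135; Act5C pH 7 15.595; Act5C pH 9 16.085
ΔCt(pH 7) = 19.880 − 15.595 = 4.285
ΔCt(pH 9) = 18.135 − 16.085 = 2.050
ΔΔCt = 2.050 − 4.285 = -2.235
Fold change = 2^(−(-2.235)) = 2^2.235 = 4.7076

4.708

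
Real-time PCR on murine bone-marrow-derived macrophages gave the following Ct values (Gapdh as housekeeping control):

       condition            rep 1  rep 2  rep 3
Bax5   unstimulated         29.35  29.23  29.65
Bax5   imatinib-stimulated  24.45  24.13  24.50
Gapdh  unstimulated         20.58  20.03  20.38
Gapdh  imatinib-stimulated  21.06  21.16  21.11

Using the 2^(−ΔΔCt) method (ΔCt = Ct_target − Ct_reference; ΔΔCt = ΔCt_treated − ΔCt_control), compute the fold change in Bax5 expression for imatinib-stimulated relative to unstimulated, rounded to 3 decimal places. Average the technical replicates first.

Mean Ct: Bax5 unstimulated 29.410; Bax5 imatinib-stimulated 24.360; Gapdh unstimulated 20.330; Gapdh imatinib-stimulated 21.110
ΔCt(unstimulated) = 29.410 − 20.330 = 9.080
ΔCt(imatinib-stimulated) = 24.360 − 21.110 = 3.250
ΔΔCt = 3.250 − 9.080 = -5.830
Fold change = 2^(−(-5.830)) = 2^5.830 = 56.8859

56.886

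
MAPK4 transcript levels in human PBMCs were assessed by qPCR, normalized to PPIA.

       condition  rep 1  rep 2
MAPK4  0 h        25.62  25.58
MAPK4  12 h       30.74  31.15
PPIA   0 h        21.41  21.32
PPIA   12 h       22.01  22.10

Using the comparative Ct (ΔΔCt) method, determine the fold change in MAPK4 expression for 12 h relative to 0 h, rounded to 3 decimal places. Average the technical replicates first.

0.040

Mean Ct: MAPK4 0 h 25.600; MAPK4 12 h 30.945; PPIA 0 h 21.365; PPIA 12 h 22.055
ΔCt(0 h) = 25.600 − 21.365 = 4.235
ΔCt(12 h) = 30.945 − 22.055 = 8.890
ΔΔCt = 8.890 − 4.235 = 4.655
Fold change = 2^(−4.655) = 0.0397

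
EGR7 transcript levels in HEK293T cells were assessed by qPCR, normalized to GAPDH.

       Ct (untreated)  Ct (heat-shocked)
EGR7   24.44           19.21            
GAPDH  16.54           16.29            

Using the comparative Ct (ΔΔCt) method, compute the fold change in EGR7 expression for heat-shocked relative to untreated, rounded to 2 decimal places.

ΔCt(untreated) = 24.440 − 16.540 = 7.900
ΔCt(heat-shocked) = 19.210 − 16.290 = 2.920
ΔΔCt = 2.920 − 7.900 = -4.980
Fold change = 2^(−(-4.980)) = 2^4.980 = 31.559

31.56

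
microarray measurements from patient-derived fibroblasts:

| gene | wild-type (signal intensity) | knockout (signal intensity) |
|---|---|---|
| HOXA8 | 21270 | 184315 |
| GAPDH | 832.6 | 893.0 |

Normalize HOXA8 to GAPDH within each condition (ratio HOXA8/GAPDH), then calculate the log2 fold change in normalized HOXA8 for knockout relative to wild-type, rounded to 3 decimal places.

3.014

HOXA8/GAPDH (wild-type) = 21270 / 832.6 = 25.546
HOXA8/GAPDH (knockout) = 184315 / 893.0 = 206.4
Fold change = 206.4 / 25.546 = 8.0794
log2(8.0794) = 3.0142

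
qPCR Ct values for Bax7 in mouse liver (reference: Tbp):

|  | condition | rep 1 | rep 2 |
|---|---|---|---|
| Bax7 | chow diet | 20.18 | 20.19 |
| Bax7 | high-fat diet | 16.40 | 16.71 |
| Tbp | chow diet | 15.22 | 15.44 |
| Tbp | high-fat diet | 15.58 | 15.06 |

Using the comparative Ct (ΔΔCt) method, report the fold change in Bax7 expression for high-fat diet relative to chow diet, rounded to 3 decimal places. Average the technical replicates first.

12.295

Mean Ct: Bax7 chow diet 20.185; Bax7 high-fat diet 16.555; Tbp chow diet 15.330; Tbp high-fat diet 15.320
ΔCt(chow diet) = 20.185 − 15.330 = 4.855
ΔCt(high-fat diet) = 16.555 − 15.320 = 1.235
ΔΔCt = 1.235 − 4.855 = -3.620
Fold change = 2^(−(-3.620)) = 2^3.620 = 12.2950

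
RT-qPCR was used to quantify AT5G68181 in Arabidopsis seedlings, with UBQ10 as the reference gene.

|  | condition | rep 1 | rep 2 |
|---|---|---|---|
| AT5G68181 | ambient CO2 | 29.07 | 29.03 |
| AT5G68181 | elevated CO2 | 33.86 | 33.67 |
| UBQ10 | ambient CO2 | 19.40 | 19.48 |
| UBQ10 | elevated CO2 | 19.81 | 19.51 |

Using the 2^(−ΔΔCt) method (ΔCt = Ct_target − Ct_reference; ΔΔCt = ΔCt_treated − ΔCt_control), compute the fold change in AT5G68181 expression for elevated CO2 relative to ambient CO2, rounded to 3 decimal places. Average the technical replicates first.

0.044

Mean Ct: AT5G68181 ambient CO2 29.050; AT5G68181 elevated CO2 33.765; UBQ10 ambient CO2 19.440; UBQ10 elevated CO2 19.660
ΔCt(ambient CO2) = 29.050 − 19.440 = 9.610
ΔCt(elevated CO2) = 33.765 − 19.660 = 14.105
ΔΔCt = 14.105 − 9.610 = 4.495
Fold change = 2^(−4.495) = 0.0443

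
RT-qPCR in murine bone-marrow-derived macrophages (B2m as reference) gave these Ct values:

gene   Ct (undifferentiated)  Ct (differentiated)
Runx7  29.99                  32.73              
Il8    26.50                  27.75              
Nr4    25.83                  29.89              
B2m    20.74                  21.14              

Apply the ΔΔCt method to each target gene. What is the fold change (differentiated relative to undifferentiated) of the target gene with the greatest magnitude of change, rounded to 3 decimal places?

0.079

Runx7: ΔΔCt = (32.73−21.14) − (29.99−20.74) = 11.59 − 9.25 = 2.34; fold change = 2^-2.34 = 0.198
Il8: ΔΔCt = (27.75−21.14) − (26.50−20.74) = 6.61 − 5.76 = 0.85; fold change = 2^-0.85 = 0.555
Nr4: ΔΔCt = (29.89−21.14) − (25.83−20.74) = 8.75 − 5.09 = 3.66; fold change = 2^-3.66 = 0.079
Nr4 has the largest |ΔΔCt| = 3.66.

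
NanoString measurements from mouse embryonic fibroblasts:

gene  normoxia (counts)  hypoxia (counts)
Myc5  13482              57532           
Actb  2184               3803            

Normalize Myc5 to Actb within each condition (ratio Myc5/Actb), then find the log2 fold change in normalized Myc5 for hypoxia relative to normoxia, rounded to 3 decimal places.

1.293

Myc5/Actb (normoxia) = 13482 / 2184 = 6.1731
Myc5/Actb (hypoxia) = 57532 / 3803 = 15.128
Fold change = 15.128 / 6.1731 = 2.4507
log2(2.4507) = 1.2932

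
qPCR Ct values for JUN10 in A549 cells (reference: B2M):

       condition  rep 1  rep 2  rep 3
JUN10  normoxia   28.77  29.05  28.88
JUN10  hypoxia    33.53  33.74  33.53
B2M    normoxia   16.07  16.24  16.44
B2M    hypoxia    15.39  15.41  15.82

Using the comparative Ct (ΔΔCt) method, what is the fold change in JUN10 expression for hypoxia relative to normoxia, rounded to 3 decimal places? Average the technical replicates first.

Mean Ct: JUN10 normoxia 28.900; JUN10 hypoxia 33.600; B2M normoxia 16.250; B2M hypoxia 15.540
ΔCt(normoxia) = 28.900 − 16.250 = 12.650
ΔCt(hypoxia) = 33.600 − 15.540 = 18.060
ΔΔCt = 18.060 − 12.650 = 5.410
Fold change = 2^(−5.410) = 0.0235

0.024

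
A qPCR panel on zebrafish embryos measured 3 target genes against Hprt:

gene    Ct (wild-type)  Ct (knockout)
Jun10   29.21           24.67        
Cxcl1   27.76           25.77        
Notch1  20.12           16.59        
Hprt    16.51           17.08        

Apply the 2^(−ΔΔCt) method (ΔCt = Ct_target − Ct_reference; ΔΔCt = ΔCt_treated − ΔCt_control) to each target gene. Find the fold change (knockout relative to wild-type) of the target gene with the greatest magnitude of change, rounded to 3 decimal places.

34.535

Jun10: ΔΔCt = (24.67−17.08) − (29.21−16.51) = 7.59 − 12.70 = -5.11; fold change = 2^5.11 = 34.535
Cxcl1: ΔΔCt = (25.77−17.08) − (27.76−16.51) = 8.69 − 11.25 = -2.56; fold change = 2^2.56 = 5.897
Notch1: ΔΔCt = (16.59−17.08) − (20.12−16.51) = -0.49 − 3.61 = -4.10; fold change = 2^4.10 = 17.148
Jun10 has the largest |ΔΔCt| = 5.11.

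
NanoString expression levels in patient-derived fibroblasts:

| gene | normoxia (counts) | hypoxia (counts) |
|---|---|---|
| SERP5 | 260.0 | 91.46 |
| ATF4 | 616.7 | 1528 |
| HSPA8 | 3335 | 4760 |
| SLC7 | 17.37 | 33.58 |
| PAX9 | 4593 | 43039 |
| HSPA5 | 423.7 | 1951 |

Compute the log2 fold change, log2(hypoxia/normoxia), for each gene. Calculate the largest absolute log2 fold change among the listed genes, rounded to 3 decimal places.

log2(91.46/260.0) = -1.507  (SERP5)
log2(1528/616.7) = 1.309  (ATF4)
log2(4760/3335) = 0.513  (HSPA8)
log2(33.58/17.37) = 0.951  (SLC7)
log2(43039/4593) = 3.228  (PAX9)
log2(1951/423.7) = 2.203  (HSPA5)
The largest magnitude belongs to PAX9.

3.228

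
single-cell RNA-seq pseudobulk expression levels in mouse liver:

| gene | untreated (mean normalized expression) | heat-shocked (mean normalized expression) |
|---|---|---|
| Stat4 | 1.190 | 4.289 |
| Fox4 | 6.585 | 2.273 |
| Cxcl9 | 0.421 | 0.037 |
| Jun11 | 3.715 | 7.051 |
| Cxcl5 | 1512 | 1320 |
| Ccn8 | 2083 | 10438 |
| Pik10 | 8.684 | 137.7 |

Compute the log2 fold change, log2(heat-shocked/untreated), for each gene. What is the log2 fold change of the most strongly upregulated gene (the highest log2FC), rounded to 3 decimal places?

log2(4.289/1.190) = 1.850  (Stat4)
log2(2.273/6.585) = -1.535  (Fox4)
log2(0.037/0.421) = -3.508  (Cxcl9)
log2(7.051/3.715) = 0.924  (Jun11)
log2(1320/1512) = -0.196  (Cxcl5)
log2(10438/2083) = 2.325  (Ccn8)
log2(137.7/8.684) = 3.987  (Pik10)
Pik10 is most strongly upregulated.

3.987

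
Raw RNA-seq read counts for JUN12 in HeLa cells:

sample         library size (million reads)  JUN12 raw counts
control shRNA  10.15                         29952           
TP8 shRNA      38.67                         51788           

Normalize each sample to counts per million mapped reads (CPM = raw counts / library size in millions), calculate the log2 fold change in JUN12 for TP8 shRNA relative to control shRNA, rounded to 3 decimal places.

CPM(control shRNA) = 29952 / 10.15 = 2950.9360
CPM(TP8 shRNA) = 51788 / 38.67 = 1339.2294
Fold change = 1339.2294 / 2950.9360 = 0.45383
log2(0.45383) = -1.1398

-1.140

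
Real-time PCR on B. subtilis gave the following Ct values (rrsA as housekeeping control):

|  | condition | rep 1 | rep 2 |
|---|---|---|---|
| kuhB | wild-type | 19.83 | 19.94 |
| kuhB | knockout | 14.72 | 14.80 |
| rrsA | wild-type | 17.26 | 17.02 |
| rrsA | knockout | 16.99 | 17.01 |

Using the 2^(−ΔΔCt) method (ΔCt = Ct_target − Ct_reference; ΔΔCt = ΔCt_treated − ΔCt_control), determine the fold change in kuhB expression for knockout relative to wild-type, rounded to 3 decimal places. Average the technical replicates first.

31.669

Mean Ct: kuhB wild-type 19.885; kuhB knockout 14.760; rrsA wild-type 17.140; rrsA knockout 17.000
ΔCt(wild-type) = 19.885 − 17.140 = 2.745
ΔCt(knockout) = 14.760 − 17.000 = -2.240
ΔΔCt = -2.240 − 2.745 = -4.985
Fold change = 2^(−(-4.985)) = 2^4.985 = 31.6690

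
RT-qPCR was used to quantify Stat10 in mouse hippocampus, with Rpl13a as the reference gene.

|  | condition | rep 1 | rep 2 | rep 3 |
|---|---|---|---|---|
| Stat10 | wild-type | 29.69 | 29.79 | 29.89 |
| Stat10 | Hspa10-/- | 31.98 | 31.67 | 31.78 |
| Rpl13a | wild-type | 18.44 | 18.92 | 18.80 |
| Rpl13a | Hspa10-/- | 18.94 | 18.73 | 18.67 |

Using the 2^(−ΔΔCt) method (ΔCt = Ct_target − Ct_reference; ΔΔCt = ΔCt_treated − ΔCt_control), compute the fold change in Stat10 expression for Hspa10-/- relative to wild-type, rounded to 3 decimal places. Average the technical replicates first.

Mean Ct: Stat10 wild-type 29.790; Stat10 Hspa10-/- 31.810; Rpl13a wild-type 18.720; Rpl13a Hspa10-/- 18.780
ΔCt(wild-type) = 29.790 − 18.720 = 11.070
ΔCt(Hspa10-/-) = 31.810 − 18.780 = 13.030
ΔΔCt = 13.030 − 11.070 = 1.960
Fold change = 2^(−1.960) = 0.2570

0.257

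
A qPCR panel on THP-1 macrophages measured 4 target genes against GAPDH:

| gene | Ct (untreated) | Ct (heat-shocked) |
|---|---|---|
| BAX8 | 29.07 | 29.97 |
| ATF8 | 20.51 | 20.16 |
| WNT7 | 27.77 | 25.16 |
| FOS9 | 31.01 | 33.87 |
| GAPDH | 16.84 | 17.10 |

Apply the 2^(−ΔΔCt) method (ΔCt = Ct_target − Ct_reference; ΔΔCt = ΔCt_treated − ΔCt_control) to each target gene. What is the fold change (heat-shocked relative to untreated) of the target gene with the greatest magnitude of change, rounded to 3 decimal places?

BAX8: ΔΔCt = (29.97−17.10) − (29.07−16.84) = 12.87 − 12.23 = 0.64; fold change = 2^-0.64 = 0.642
ATF8: ΔΔCt = (20.16−17.10) − (20.51−16.84) = 3.06 − 3.67 = -0.61; fold change = 2^0.61 = 1.526
WNT7: ΔΔCt = (25.16−17.10) − (27.77−16.84) = 8.06 − 10.93 = -2.87; fold change = 2^2.87 = 7.311
FOS9: ΔΔCt = (33.87−17.10) − (31.01−16.84) = 16.77 − 14.17 = 2.60; fold change = 2^-2.60 = 0.165
WNT7 has the largest |ΔΔCt| = 2.87.

7.311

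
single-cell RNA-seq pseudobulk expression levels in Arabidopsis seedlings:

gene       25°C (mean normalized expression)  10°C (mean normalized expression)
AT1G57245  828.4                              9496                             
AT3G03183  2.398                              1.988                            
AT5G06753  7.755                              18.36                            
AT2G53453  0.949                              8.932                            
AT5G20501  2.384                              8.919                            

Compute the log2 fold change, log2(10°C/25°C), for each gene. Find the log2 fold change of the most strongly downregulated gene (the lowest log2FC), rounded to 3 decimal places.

-0.271

log2(9496/828.4) = 3.519  (AT1G57245)
log2(1.988/2.398) = -0.271  (AT3G03183)
log2(18.36/7.755) = 1.243  (AT5G06753)
log2(8.932/0.949) = 3.235  (AT2G53453)
log2(8.919/2.384) = 1.903  (AT5G20501)
AT3G03183 is most strongly downregulated.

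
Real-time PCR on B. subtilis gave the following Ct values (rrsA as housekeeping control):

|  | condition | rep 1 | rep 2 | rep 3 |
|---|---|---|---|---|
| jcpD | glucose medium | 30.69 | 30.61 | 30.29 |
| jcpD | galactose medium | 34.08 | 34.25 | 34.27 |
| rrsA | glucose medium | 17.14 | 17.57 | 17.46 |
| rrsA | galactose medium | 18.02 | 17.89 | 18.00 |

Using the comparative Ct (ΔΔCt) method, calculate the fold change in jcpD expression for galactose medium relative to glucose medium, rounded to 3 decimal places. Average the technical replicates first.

Mean Ct: jcpD glucose medium 30.530; jcpD galactose medium 34.200; rrsA glucose medium 17.390; rrsA galactose medium 17.970
ΔCt(glucose medium) = 30.530 − 17.390 = 13.140
ΔCt(galactose medium) = 34.200 − 17.970 = 16.230
ΔΔCt = 16.230 − 13.140 = 3.090
Fold change = 2^(−3.090) = 0.1174

0.117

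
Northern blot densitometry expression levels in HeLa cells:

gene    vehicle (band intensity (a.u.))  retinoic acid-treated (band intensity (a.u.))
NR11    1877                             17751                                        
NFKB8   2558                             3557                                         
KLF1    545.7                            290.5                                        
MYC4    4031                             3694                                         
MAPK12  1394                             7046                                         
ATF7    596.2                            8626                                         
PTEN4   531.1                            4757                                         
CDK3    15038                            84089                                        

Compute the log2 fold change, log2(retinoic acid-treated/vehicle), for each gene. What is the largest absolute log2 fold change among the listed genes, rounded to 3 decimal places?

log2(17751/1877) = 3.241  (NR11)
log2(3557/2558) = 0.476  (NFKB8)
log2(290.5/545.7) = -0.910  (KLF1)
log2(3694/4031) = -0.126  (MYC4)
log2(7046/1394) = 2.338  (MAPK12)
log2(8626/596.2) = 3.855  (ATF7)
log2(4757/531.1) = 3.163  (PTEN4)
log2(84089/15038) = 2.483  (CDK3)
The largest magnitude belongs to ATF7.

3.855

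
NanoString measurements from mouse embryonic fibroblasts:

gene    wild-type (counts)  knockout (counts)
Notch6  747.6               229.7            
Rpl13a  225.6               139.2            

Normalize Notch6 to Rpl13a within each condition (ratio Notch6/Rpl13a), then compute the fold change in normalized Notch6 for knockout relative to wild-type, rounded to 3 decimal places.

0.498

Notch6/Rpl13a (wild-type) = 747.6 / 225.6 = 3.3138
Notch6/Rpl13a (knockout) = 229.7 / 139.2 = 1.6501
Fold change = 1.6501 / 3.3138 = 0.4980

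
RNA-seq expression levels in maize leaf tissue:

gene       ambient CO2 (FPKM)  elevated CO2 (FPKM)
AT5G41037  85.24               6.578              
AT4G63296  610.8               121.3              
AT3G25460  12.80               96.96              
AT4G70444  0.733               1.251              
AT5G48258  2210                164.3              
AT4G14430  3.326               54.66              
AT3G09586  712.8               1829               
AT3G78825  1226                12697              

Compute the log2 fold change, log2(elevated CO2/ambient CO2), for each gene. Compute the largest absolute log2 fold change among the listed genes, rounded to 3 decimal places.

4.039

log2(6.578/85.24) = -3.696  (AT5G41037)
log2(121.3/610.8) = -2.332  (AT4G63296)
log2(96.96/12.80) = 2.921  (AT3G25460)
log2(1.251/0.733) = 0.771  (AT4G70444)
log2(164.3/2210) = -3.750  (AT5G48258)
log2(54.66/3.326) = 4.039  (AT4G14430)
log2(1829/712.8) = 1.359  (AT3G09586)
log2(12697/1226) = 3.372  (AT3G78825)
The largest magnitude belongs to AT4G14430.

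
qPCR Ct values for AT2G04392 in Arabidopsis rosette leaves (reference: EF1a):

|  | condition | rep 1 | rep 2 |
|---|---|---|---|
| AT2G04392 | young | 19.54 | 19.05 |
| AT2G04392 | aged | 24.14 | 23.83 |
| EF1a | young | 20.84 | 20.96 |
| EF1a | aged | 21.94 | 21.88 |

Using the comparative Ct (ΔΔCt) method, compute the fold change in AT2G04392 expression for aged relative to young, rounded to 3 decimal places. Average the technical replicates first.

Mean Ct: AT2G04392 young 19.295; AT2G04392 aged 23.985; EF1a young 20.900; EF1a aged 21.910
ΔCt(young) = 19.295 − 20.900 = -1.605
ΔCt(aged) = 23.985 − 21.910 = 2.075
ΔΔCt = 2.075 − (-1.605) = 3.680
Fold change = 2^(−3.680) = 0.0780

0.078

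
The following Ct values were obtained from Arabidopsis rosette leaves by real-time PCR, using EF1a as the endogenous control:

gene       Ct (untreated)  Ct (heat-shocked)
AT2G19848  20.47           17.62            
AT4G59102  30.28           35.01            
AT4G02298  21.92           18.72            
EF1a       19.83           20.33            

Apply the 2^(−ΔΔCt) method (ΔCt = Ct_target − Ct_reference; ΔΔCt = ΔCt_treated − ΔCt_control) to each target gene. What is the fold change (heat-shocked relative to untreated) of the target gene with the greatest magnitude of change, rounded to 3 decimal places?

AT2G19848: ΔΔCt = (17.62−20.33) − (20.47−19.83) = -2.71 − 0.64 = -3.35; fold change = 2^3.35 = 10.196
AT4G59102: ΔΔCt = (35.01−20.33) − (30.28−19.83) = 14.68 − 10.45 = 4.23; fold change = 2^-4.23 = 0.053
AT4G02298: ΔΔCt = (18.72−20.33) − (21.92−19.83) = -1.61 − 2.09 = -3.70; fold change = 2^3.70 = 12.996
AT4G59102 has the largest |ΔΔCt| = 4.23.

0.053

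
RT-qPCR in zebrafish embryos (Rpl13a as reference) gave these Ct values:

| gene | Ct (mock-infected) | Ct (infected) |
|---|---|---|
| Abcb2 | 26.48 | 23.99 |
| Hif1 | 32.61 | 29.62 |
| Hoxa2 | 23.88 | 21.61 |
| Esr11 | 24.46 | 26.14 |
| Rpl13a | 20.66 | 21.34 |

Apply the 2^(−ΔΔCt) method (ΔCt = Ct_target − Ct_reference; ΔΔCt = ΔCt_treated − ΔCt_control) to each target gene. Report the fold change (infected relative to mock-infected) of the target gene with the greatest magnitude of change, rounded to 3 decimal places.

Abcb2: ΔΔCt = (23.99−21.34) − (26.48−20.66) = 2.65 − 5.82 = -3.17; fold change = 2^3.17 = 9.000
Hif1: ΔΔCt = (29.62−21.34) − (32.61−20.66) = 8.28 − 11.95 = -3.67; fold change = 2^3.67 = 12.729
Hoxa2: ΔΔCt = (21.61−21.34) − (23.88−20.66) = 0.27 − 3.22 = -2.95; fold change = 2^2.95 = 7.727
Esr11: ΔΔCt = (26.14−21.34) − (24.46−20.66) = 4.80 − 3.80 = 1.00; fold change = 2^-1.00 = 0.500
Hif1 has the largest |ΔΔCt| = 3.67.

12.729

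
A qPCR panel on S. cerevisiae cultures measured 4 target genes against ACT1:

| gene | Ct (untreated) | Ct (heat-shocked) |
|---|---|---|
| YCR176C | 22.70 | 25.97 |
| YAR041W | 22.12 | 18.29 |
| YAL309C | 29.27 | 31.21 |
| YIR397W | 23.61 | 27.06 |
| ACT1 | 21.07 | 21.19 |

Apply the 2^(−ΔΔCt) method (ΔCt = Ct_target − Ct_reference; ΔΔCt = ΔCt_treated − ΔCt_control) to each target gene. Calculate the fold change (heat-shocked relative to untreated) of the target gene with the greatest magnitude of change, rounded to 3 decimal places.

YCR176C: ΔΔCt = (25.97−21.19) − (22.70−21.07) = 4.78 − 1.63 = 3.15; fold change = 2^-3.15 = 0.113
YAR041W: ΔΔCt = (18.29−21.19) − (22.12−21.07) = -2.90 − 1.05 = -3.95; fold change = 2^3.95 = 15.455
YAL309C: ΔΔCt = (31.21−21.19) − (29.27−21.07) = 10.02 − 8.20 = 1.82; fold change = 2^-1.82 = 0.283
YIR397W: ΔΔCt = (27.06−21.19) − (23.61−21.07) = 5.87 − 2.54 = 3.33; fold change = 2^-3.33 = 0.099
YAR041W has the largest |ΔΔCt| = 3.95.

15.455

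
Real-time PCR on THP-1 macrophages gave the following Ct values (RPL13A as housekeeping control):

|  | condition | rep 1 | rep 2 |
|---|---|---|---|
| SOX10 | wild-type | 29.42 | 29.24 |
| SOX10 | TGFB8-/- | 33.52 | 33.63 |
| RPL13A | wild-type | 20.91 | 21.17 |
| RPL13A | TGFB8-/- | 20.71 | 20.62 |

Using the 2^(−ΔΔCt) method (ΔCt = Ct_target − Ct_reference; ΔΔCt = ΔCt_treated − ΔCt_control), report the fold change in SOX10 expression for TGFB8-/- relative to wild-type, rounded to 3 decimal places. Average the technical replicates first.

Mean Ct: SOX10 wild-type 29.330; SOX10 TGFB8-/- 33.575; RPL13A wild-type 21.040; RPL13A TGFB8-/- 20.665
ΔCt(wild-type) = 29.330 − 21.040 = 8.290
ΔCt(TGFB8-/-) = 33.575 − 20.665 = 12.910
ΔΔCt = 12.910 − 8.290 = 4.620
Fold change = 2^(−4.620) = 0.0407

0.041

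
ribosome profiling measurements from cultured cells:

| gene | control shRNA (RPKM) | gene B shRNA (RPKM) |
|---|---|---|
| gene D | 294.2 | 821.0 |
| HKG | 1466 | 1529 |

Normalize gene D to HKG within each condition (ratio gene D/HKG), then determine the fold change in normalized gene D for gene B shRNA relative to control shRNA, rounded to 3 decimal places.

gene D/HKG (control shRNA) = 294.2 / 1466 = 0.20068
gene D/HKG (gene B shRNA) = 821.0 / 1529 = 0.53695
Fold change = 0.53695 / 0.20068 = 2.6756

2.676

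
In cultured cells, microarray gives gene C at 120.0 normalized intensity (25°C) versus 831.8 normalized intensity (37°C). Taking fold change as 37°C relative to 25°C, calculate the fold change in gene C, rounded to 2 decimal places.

6.93

Fold change = 831.8 / 120.0 = 6.932
gene C is upregulated.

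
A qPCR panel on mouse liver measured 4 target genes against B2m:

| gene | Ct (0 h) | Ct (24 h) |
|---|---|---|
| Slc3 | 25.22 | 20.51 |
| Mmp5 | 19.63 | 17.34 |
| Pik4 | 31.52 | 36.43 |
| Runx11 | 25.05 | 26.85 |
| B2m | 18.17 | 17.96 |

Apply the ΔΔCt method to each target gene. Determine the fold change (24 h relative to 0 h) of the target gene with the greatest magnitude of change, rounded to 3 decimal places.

Slc3: ΔΔCt = (20.51−17.96) − (25.22−18.17) = 2.55 − 7.05 = -4.50; fold change = 2^4.50 = 22.627
Mmp5: ΔΔCt = (17.34−17.96) − (19.63−18.17) = -0.62 − 1.46 = -2.08; fold change = 2^2.08 = 4.228
Pik4: ΔΔCt = (36.43−17.96) − (31.52−18.17) = 18.47 − 13.35 = 5.12; fold change = 2^-5.12 = 0.029
Runx11: ΔΔCt = (26.85−17.96) − (25.05−18.17) = 8.89 − 6.88 = 2.01; fold change = 2^-2.01 = 0.248
Pik4 has the largest |ΔΔCt| = 5.12.

0.029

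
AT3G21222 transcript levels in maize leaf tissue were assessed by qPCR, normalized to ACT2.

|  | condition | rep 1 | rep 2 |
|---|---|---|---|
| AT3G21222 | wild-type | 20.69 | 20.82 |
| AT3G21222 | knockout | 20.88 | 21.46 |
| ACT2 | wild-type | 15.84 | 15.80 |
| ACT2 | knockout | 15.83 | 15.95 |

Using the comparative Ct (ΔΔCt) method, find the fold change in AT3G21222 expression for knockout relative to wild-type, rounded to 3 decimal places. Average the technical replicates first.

Mean Ct: AT3G21222 wild-type 20.755; AT3G21222 knockout 21.170; ACT2 wild-type 15.820; ACT2 knockout 15.890
ΔCt(wild-type) = 20.755 − 15.820 = 4.935
ΔCt(knockout) = 21.170 − 15.890 = 5.280
ΔΔCt = 5.280 − 4.935 = 0.345
Fold change = 2^(−0.345) = 0.7873

0.787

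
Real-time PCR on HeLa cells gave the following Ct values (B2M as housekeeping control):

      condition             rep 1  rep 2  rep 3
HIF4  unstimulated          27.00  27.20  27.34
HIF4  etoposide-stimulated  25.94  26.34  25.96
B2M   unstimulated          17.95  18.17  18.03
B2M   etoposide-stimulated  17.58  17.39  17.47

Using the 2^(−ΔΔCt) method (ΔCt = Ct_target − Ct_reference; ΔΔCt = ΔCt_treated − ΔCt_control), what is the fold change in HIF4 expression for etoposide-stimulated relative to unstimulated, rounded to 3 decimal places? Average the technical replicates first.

1.444

Mean Ct: HIF4 unstimulated 27.180; HIF4 etoposide-stimulated 26.080; B2M unstimulated 18.050; B2M etoposide-stimulated 17.480
ΔCt(unstimulated) = 27.180 − 18.050 = 9.130
ΔCt(etoposide-stimulated) = 26.080 − 17.480 = 8.600
ΔΔCt = 8.600 − 9.130 = -0.530
Fold change = 2^(−(-0.530)) = 2^0.530 = 1.4439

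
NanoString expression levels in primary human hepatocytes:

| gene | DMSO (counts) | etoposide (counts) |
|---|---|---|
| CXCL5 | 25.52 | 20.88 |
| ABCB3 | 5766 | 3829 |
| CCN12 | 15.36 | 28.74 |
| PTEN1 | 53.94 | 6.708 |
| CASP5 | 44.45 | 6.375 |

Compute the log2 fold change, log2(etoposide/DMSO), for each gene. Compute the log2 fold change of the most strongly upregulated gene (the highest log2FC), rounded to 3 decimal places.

log2(20.88/25.52) = -0.290  (CXCL5)
log2(3829/5766) = -0.591  (ABCB3)
log2(28.74/15.36) = 0.904  (CCN12)
log2(6.708/53.94) = -3.007  (PTEN1)
log2(6.375/44.45) = -2.802  (CASP5)
CCN12 is most strongly upregulated.

0.904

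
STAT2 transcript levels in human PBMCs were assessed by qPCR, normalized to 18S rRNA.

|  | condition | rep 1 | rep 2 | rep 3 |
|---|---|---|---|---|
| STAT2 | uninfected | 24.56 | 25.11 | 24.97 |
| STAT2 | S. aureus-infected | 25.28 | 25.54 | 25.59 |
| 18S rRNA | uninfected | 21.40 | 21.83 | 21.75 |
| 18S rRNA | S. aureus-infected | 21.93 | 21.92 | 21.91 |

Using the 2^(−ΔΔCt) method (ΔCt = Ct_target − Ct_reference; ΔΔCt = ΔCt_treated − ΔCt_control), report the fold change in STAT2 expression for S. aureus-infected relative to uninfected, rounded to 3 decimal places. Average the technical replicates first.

Mean Ct: STAT2 uninfected 24.880; STAT2 S. aureus-infected 25.470; 18S rRNA uninfected 21.660; 18S rRNA S. aureus-infected 21.920
ΔCt(uninfected) = 24.880 − 21.660 = 3.220
ΔCt(S. aureus-infected) = 25.470 − 21.920 = 3.550
ΔΔCt = 3.550 − 3.220 = 0.330
Fold change = 2^(−0.330) = 0.7955

0.796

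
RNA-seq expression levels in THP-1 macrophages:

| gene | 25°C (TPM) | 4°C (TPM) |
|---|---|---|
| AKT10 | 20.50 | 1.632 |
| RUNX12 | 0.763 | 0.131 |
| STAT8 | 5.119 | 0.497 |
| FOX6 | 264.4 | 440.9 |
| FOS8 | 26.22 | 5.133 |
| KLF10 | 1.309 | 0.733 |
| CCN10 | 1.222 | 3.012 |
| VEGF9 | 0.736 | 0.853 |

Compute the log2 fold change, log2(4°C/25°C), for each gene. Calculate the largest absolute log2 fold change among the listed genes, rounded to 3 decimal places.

3.651

log2(1.632/20.50) = -3.651  (AKT10)
log2(0.131/0.763) = -2.542  (RUNX12)
log2(0.497/5.119) = -3.365  (STAT8)
log2(440.9/264.4) = 0.738  (FOX6)
log2(5.133/26.22) = -2.353  (FOS8)
log2(0.733/1.309) = -0.837  (KLF10)
log2(3.012/1.222) = 1.301  (CCN10)
log2(0.853/0.736) = 0.213  (VEGF9)
The largest magnitude belongs to AKT10.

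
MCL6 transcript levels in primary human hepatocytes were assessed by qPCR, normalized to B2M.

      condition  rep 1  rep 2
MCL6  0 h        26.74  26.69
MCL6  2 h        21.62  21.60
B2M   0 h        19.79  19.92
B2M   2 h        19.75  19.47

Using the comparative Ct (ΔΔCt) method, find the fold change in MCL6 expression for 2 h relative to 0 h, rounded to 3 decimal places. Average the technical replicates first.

29.041

Mean Ct: MCL6 0 h 26.715; MCL6 2 h 21.610; B2M 0 h 19.855; B2M 2 h 19.610
ΔCt(0 h) = 26.715 − 19.855 = 6.860
ΔCt(2 h) = 21.610 − 19.610 = 2.000
ΔΔCt = 2.000 − 6.860 = -4.860
Fold change = 2^(−(-4.860)) = 2^4.860 = 29.0406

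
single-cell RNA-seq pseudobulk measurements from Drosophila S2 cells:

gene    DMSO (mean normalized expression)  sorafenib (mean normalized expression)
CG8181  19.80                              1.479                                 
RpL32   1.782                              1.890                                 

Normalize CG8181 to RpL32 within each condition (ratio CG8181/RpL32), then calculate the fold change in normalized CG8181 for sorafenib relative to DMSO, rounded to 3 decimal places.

0.070

CG8181/RpL32 (DMSO) = 19.80 / 1.782 = 11.111
CG8181/RpL32 (sorafenib) = 1.479 / 1.890 = 0.78254
Fold change = 0.78254 / 11.111 = 0.0704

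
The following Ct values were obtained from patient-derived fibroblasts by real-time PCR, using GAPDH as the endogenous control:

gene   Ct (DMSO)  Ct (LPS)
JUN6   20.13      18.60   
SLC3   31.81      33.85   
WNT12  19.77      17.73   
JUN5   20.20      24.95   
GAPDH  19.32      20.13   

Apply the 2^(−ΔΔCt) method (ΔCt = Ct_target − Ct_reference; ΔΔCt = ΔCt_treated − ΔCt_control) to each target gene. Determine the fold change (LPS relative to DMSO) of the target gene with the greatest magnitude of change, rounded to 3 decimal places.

0.065

JUN6: ΔΔCt = (18.60−20.13) − (20.13−19.32) = -1.53 − 0.81 = -2.34; fold change = 2^2.34 = 5.063
SLC3: ΔΔCt = (33.85−20.13) − (31.81−19.32) = 13.72 − 12.49 = 1.23; fold change = 2^-1.23 = 0.426
WNT12: ΔΔCt = (17.73−20.13) − (19.77−19.32) = -2.40 − 0.45 = -2.85; fold change = 2^2.85 = 7.210
JUN5: ΔΔCt = (24.95−20.13) − (20.20−19.32) = 4.82 − 0.88 = 3.94; fold change = 2^-3.94 = 0.065
JUN5 has the largest |ΔΔCt| = 3.94.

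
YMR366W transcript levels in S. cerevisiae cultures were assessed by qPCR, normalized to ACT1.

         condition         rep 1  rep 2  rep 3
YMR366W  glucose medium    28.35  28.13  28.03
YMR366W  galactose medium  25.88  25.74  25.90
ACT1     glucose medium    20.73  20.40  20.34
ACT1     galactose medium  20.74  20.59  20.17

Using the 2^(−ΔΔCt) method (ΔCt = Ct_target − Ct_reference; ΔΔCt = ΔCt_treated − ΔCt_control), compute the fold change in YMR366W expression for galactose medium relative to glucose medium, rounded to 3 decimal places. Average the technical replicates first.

5.063

Mean Ct: YMR366W glucose medium 28.170; YMR366W galactose medium 25.840; ACT1 glucose medium 20.490; ACT1 galactose medium 20.500
ΔCt(glucose medium) = 28.170 − 20.490 = 7.680
ΔCt(galactose medium) = 25.840 − 20.500 = 5.340
ΔΔCt = 5.340 − 7.680 = -2.340
Fold change = 2^(−(-2.340)) = 2^2.340 = 5.0630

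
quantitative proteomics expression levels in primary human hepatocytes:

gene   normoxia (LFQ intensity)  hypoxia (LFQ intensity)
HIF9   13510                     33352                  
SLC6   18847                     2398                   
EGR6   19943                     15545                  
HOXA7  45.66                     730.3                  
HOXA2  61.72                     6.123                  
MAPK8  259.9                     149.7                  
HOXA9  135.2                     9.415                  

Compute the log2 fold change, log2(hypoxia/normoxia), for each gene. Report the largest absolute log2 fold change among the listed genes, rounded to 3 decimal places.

log2(33352/13510) = 1.304  (HIF9)
log2(2398/18847) = -2.974  (SLC6)
log2(15545/19943) = -0.359  (EGR6)
log2(730.3/45.66) = 3.999  (HOXA7)
log2(6.123/61.72) = -3.333  (HOXA2)
log2(149.7/259.9) = -0.796  (MAPK8)
log2(9.415/135.2) = -3.844  (HOXA9)
The largest magnitude belongs to HOXA7.

3.999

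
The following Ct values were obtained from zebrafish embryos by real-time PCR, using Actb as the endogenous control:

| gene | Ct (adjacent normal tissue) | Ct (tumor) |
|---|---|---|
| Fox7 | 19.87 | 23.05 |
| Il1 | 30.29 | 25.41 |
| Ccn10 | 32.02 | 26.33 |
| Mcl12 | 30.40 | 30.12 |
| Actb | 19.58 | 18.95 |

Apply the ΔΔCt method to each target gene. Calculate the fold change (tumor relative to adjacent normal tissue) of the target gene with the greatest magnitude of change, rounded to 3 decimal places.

Fox7: ΔΔCt = (23.05−18.95) − (19.87−19.58) = 4.10 − 0.29 = 3.81; fold change = 2^-3.81 = 0.071
Il1: ΔΔCt = (25.41−18.95) − (30.29−19.58) = 6.46 − 10.71 = -4.25; fold change = 2^4.25 = 19.027
Ccn10: ΔΔCt = (26.33−18.95) − (32.02−19.58) = 7.38 − 12.44 = -5.06; fold change = 2^5.06 = 33.359
Mcl12: ΔΔCt = (30.12−18.95) − (30.40−19.58) = 11.17 − 10.82 = 0.35; fold change = 2^-0.35 = 0.785
Ccn10 has the largest |ΔΔCt| = 5.06.

33.359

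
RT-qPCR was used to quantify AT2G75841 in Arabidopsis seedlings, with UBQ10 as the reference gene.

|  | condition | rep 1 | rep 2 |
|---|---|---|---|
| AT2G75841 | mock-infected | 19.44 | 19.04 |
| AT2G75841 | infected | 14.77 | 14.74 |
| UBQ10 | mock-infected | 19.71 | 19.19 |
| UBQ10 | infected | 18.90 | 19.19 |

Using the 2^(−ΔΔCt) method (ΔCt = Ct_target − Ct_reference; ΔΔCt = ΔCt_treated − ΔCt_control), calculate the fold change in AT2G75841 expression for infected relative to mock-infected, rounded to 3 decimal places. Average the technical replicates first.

16.912

Mean Ct: AT2G75841 mock-infected 19.240; AT2G75841 infected 14.755; UBQ10 mock-infected 19.450; UBQ10 infected 19.045
ΔCt(mock-infected) = 19.240 − 19.450 = -0.210
ΔCt(infected) = 14.755 − 19.045 = -4.290
ΔΔCt = -4.290 − (-0.210) = -4.080
Fold change = 2^(−(-4.080)) = 2^4.080 = 16.9123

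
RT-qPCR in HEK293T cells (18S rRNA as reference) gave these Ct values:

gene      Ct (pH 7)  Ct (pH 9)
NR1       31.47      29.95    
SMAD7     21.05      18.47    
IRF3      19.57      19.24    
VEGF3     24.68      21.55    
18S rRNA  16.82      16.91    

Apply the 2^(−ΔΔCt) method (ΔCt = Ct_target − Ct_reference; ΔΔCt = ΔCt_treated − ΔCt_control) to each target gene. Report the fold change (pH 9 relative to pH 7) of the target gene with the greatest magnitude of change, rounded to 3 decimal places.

NR1: ΔΔCt = (29.95−16.91) − (31.47−16.82) = 13.04 − 14.65 = -1.61; fold change = 2^1.61 = 3.053
SMAD7: ΔΔCt = (18.47−16.91) − (21.05−16.82) = 1.56 − 4.23 = -2.67; fold change = 2^2.67 = 6.364
IRF3: ΔΔCt = (19.24−16.91) − (19.57−16.82) = 2.33 − 2.75 = -0.42; fold change = 2^0.42 = 1.338
VEGF3: ΔΔCt = (21.55−16.91) − (24.68−16.82) = 4.64 − 7.86 = -3.22; fold change = 2^3.22 = 9.318
VEGF3 has the largest |ΔΔCt| = 3.22.

9.318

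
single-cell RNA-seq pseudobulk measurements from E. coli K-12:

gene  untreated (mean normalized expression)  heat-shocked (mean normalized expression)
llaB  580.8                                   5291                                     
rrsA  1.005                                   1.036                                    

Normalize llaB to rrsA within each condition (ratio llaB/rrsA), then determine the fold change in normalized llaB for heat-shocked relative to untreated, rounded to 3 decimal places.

llaB/rrsA (untreated) = 580.8 / 1.005 = 577.91
llaB/rrsA (heat-shocked) = 5291 / 1.036 = 5107.1
Fold change = 5107.1 / 577.91 = 8.8373

8.837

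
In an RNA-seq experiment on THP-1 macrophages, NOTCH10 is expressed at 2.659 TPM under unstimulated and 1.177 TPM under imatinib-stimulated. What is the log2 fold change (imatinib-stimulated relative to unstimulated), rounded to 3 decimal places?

-1.176

Fold change = 1.177 / 2.659 = 0.4426
log2(0.4426) = -1.1758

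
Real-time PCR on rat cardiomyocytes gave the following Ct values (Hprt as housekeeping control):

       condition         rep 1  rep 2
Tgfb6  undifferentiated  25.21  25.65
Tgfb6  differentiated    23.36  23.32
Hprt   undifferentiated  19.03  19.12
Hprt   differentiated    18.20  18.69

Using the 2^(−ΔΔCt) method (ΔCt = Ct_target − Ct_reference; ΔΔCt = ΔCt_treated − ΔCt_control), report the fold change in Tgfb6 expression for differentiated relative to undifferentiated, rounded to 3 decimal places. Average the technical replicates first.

Mean Ct: Tgfb6 undifferentiated 25.430; Tgfb6 differentiated 23.340; Hprt undifferentiated 19.075; Hprt differentiated 18.445
ΔCt(undifferentiated) = 25.430 − 19.075 = 6.355
ΔCt(differentiated) = 23.340 − 18.445 = 4.895
ΔΔCt = 4.895 − 6.355 = -1.460
Fold change = 2^(−(-1.460)) = 2^1.460 = 2.7511

2.751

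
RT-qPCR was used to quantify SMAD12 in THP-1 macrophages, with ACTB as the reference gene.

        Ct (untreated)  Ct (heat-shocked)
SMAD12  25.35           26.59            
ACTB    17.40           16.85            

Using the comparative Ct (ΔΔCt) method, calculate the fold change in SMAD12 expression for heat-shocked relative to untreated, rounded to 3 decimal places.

ΔCt(untreated) = 25.350 − 17.400 = 7.950
ΔCt(heat-shocked) = 26.590 − 16.850 = 9.740
ΔΔCt = 9.740 − 7.950 = 1.790
Fold change = 2^(−1.790) = 0.2892

0.289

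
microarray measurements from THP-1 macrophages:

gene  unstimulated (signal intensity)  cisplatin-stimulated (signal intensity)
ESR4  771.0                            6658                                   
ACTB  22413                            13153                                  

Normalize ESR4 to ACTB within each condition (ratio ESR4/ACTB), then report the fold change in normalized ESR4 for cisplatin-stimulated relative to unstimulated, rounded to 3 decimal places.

ESR4/ACTB (unstimulated) = 771.0 / 22413 = 0.0344
ESR4/ACTB (cisplatin-stimulated) = 6658 / 13153 = 0.5062
Fold change = 0.5062 / 0.0344 = 14.7151

14.715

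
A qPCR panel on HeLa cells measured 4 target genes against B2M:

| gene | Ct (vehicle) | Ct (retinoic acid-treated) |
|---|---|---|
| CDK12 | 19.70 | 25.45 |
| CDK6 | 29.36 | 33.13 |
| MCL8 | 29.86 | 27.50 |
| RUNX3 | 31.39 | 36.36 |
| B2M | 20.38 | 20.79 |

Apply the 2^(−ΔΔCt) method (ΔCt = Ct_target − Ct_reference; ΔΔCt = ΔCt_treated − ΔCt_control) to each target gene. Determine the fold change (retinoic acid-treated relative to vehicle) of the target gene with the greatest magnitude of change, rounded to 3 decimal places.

0.025

CDK12: ΔΔCt = (25.45−20.79) − (19.70−20.38) = 4.66 − (-0.68) = 5.34; fold change = 2^-5.34 = 0.025
CDK6: ΔΔCt = (33.13−20.79) − (29.36−20.38) = 12.34 − 8.98 = 3.36; fold change = 2^-3.36 = 0.097
MCL8: ΔΔCt = (27.50−20.79) − (29.86−20.38) = 6.71 − 9.48 = -2.77; fold change = 2^2.77 = 6.821
RUNX3: ΔΔCt = (36.36−20.79) − (31.39−20.38) = 15.57 − 11.01 = 4.56; fold change = 2^-4.56 = 0.042
CDK12 has the largest |ΔΔCt| = 5.34.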